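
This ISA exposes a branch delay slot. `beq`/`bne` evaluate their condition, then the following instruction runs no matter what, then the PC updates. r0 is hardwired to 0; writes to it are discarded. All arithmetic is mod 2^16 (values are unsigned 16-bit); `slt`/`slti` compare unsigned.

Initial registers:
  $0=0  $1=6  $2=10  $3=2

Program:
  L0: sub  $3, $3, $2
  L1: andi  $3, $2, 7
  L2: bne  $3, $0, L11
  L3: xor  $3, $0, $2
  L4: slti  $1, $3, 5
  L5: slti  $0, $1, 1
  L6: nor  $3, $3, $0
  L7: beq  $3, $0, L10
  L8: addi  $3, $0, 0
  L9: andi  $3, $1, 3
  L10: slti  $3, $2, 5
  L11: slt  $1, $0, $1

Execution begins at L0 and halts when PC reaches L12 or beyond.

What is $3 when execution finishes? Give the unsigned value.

#0 sub  $3, $3, $2 ; 0/6/10/65528
#1 andi  $3, $2, 7 ; 0/6/10/2
#2 bne  $3, $0, L11 ; 0/6/10/2 ; →target
#3 xor  $3, $0, $2 ; 0/6/10/10
#11 slt  $1, $0, $1 ; 0/1/10/10

10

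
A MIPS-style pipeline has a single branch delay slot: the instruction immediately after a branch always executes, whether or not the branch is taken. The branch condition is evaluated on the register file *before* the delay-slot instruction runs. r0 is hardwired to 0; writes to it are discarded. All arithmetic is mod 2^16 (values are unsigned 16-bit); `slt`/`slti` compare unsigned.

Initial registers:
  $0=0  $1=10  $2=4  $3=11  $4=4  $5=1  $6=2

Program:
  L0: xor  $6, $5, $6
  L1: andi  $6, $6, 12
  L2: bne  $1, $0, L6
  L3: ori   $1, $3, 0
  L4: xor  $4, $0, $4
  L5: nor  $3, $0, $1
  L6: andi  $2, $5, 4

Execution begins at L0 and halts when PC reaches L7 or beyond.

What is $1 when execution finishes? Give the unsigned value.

11

PC=0  xor  $6, $5, $6        | $0=0 $1=10 $2=4 $3=11 $4=4 $5=1 $6=3
PC=1  andi  $6, $6, 12       | $0=0 $1=10 $2=4 $3=11 $4=4 $5=1 $6=0
PC=2  bne  $1, $0, L6        | $0=0 $1=10 $2=4 $3=11 $4=4 $5=1 $6=0  [TAKEN]
PC=3  ori   $1, $3, 0        | $0=0 $1=11 $2=4 $3=11 $4=4 $5=1 $6=0
PC=6  andi  $2, $5, 4        | $0=0 $1=11 $2=0 $3=11 $4=4 $5=1 $6=0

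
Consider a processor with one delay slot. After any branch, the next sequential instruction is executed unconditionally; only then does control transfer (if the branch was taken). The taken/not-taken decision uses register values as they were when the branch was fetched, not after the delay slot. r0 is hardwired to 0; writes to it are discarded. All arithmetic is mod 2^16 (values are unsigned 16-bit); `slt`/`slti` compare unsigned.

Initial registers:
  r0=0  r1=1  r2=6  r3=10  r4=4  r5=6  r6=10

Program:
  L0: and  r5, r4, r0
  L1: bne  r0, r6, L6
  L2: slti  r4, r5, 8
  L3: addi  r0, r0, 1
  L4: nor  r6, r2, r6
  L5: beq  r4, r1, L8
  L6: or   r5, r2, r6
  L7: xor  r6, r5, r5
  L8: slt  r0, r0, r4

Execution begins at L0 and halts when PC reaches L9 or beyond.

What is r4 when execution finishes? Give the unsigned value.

1

#0 and  r5, r4, r0 ; 0/1/6/10/4/0/10
#1 bne  r0, r6, L6 ; 0/1/6/10/4/0/10 ; →target
#2 slti  r4, r5, 8 ; 0/1/6/10/1/0/10
#6 or   r5, r2, r6 ; 0/1/6/10/1/14/10
#7 xor  r6, r5, r5 ; 0/1/6/10/1/14/0
#8 slt  r0, r0, r4 ; 0/1/6/10/1/14/0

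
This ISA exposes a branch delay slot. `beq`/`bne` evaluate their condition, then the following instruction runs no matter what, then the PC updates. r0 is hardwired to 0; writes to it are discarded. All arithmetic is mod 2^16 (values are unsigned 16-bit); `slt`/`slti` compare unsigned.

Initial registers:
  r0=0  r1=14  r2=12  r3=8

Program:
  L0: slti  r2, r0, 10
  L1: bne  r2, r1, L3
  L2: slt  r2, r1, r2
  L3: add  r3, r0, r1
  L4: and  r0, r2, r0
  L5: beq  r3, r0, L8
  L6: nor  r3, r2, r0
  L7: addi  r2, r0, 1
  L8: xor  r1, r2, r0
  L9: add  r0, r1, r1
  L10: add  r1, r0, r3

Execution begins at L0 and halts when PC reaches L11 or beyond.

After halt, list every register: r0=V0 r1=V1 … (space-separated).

r0=0 r1=65535 r2=1 r3=65535

  step pc=0: slti  r2, r0, 10  regs=(0,14,1,8)
  step pc=1: bne  r2, r1, L3  cond=T  regs=(0,14,1,8)
  step pc=2: slt  r2, r1, r2  regs=(0,14,0,8)
  step pc=3: add  r3, r0, r1  regs=(0,14,0,14)
  step pc=4: and  r0, r2, r0  regs=(0,14,0,14)
  step pc=5: beq  r3, r0, L8  cond=F  regs=(0,14,0,14)
  step pc=6: nor  r3, r2, r0  regs=(0,14,0,65535)
  step pc=7: addi  r2, r0, 1  regs=(0,14,1,65535)
  step pc=8: xor  r1, r2, r0  regs=(0,1,1,65535)
  step pc=9: add  r0, r1, r1  regs=(0,1,1,65535)
  step pc=10: add  r1, r0, r3  regs=(0,65535,1,65535)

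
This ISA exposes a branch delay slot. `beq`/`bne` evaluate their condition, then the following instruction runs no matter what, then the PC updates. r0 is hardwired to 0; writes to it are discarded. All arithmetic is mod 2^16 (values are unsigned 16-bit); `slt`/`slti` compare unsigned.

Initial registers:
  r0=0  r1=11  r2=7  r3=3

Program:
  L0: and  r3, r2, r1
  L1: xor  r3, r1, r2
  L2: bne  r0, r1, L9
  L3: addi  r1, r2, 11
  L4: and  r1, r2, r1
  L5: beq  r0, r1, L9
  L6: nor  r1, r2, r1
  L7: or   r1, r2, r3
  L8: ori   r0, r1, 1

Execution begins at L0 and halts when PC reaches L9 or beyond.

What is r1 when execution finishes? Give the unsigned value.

#0 and  r3, r2, r1 ; 0/11/7/3
#1 xor  r3, r1, r2 ; 0/11/7/12
#2 bne  r0, r1, L9 ; 0/11/7/12 ; →target
#3 addi  r1, r2, 11 ; 0/18/7/12

18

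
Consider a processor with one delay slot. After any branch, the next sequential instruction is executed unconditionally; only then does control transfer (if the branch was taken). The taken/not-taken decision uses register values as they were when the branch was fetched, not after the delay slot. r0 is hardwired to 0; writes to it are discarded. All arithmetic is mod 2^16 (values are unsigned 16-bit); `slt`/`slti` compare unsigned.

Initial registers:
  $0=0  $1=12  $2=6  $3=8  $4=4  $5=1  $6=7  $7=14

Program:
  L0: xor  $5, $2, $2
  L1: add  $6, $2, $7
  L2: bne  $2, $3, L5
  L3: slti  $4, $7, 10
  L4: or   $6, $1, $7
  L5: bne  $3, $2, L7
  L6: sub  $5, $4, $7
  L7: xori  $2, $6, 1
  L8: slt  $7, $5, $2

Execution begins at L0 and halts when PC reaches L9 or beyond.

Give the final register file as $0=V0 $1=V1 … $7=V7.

$0=0 $1=12 $2=21 $3=8 $4=0 $5=65522 $6=20 $7=0

#0 xor  $5, $2, $2 ; 0/12/6/8/4/0/7/14
#1 add  $6, $2, $7 ; 0/12/6/8/4/0/20/14
#2 bne  $2, $3, L5 ; 0/12/6/8/4/0/20/14 ; →target
#3 slti  $4, $7, 10 ; 0/12/6/8/0/0/20/14
#5 bne  $3, $2, L7 ; 0/12/6/8/0/0/20/14 ; →target
#6 sub  $5, $4, $7 ; 0/12/6/8/0/65522/20/14
#7 xori  $2, $6, 1 ; 0/12/21/8/0/65522/20/14
#8 slt  $7, $5, $2 ; 0/12/21/8/0/65522/20/0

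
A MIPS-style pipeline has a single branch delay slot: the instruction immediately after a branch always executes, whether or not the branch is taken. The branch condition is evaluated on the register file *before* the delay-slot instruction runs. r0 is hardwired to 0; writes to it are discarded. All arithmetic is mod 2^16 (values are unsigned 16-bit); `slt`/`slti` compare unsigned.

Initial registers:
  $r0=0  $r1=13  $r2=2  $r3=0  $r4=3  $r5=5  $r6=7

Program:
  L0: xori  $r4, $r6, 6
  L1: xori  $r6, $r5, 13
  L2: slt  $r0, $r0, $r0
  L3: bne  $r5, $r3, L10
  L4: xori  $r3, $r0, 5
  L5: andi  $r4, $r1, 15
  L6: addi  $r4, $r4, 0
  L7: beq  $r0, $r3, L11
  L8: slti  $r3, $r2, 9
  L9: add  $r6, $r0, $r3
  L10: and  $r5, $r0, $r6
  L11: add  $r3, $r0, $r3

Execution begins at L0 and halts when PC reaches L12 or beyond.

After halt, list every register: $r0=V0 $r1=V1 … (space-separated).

$r0=0 $r1=13 $r2=2 $r3=5 $r4=1 $r5=0 $r6=8

  step pc=0: xori  $r4, $r6, 6  regs=(0,13,2,0,1,5,7)
  step pc=1: xori  $r6, $r5, 13  regs=(0,13,2,0,1,5,8)
  step pc=2: slt  $r0, $r0, $r0  regs=(0,13,2,0,1,5,8)
  step pc=3: bne  $r5, $r3, L10  cond=T  regs=(0,13,2,0,1,5,8)
  step pc=4: xori  $r3, $r0, 5  regs=(0,13,2,5,1,5,8)
  step pc=10: and  $r5, $r0, $r6  regs=(0,13,2,5,1,0,8)
  step pc=11: add  $r3, $r0, $r3  regs=(0,13,2,5,1,0,8)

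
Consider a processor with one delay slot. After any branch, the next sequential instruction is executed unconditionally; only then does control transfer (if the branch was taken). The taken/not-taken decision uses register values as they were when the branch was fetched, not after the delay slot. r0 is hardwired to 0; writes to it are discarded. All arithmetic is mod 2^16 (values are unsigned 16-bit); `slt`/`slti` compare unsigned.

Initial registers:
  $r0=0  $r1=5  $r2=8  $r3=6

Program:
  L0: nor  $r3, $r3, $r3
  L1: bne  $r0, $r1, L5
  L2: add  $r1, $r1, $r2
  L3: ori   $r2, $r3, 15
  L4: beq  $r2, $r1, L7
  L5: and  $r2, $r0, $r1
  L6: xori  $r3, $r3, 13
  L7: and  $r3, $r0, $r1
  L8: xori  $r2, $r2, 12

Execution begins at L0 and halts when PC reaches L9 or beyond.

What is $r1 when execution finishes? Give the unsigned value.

13

[0] nor  $r3, $r3, $r3  →  {$r0:0, $r1:5, $r2:8, $r3:65529}
[1] bne  $r0, $r1, L5  →  {$r0:0, $r1:5, $r2:8, $r3:65529}  ⟨branch taken⟩
[2] add  $r1, $r1, $r2  →  {$r0:0, $r1:13, $r2:8, $r3:65529}
[5] and  $r2, $r0, $r1  →  {$r0:0, $r1:13, $r2:0, $r3:65529}
[6] xori  $r3, $r3, 13  →  {$r0:0, $r1:13, $r2:0, $r3:65524}
[7] and  $r3, $r0, $r1  →  {$r0:0, $r1:13, $r2:0, $r3:0}
[8] xori  $r2, $r2, 12  →  {$r0:0, $r1:13, $r2:12, $r3:0}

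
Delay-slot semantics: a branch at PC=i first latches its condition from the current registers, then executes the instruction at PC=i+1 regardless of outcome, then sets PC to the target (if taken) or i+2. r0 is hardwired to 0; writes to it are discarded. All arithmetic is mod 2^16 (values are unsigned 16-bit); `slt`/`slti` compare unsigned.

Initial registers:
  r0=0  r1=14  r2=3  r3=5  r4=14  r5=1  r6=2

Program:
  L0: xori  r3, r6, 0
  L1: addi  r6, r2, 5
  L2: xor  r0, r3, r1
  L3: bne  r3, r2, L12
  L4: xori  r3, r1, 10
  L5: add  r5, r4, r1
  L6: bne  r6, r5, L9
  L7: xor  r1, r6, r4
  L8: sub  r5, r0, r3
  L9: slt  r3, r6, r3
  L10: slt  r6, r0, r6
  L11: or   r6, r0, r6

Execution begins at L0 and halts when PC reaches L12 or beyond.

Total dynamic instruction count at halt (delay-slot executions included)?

5

#0 xori  r3, r6, 0 ; 0/14/3/2/14/1/2
#1 addi  r6, r2, 5 ; 0/14/3/2/14/1/8
#2 xor  r0, r3, r1 ; 0/14/3/2/14/1/8
#3 bne  r3, r2, L12 ; 0/14/3/2/14/1/8 ; →target
#4 xori  r3, r1, 10 ; 0/14/3/4/14/1/8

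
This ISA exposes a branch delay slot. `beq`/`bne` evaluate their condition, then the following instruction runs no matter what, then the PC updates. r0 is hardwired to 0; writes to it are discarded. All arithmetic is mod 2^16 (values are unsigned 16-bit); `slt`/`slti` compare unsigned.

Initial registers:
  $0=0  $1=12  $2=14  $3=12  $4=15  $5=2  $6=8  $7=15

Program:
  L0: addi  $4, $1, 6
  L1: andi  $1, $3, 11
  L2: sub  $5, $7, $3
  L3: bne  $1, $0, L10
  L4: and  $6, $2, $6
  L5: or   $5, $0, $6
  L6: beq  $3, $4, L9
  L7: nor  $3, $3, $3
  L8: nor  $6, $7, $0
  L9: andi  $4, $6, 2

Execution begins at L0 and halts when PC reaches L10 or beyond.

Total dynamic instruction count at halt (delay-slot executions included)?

5

  step pc=0: addi  $4, $1, 6  regs=(0,12,14,12,18,2,8,15)
  step pc=1: andi  $1, $3, 11  regs=(0,8,14,12,18,2,8,15)
  step pc=2: sub  $5, $7, $3  regs=(0,8,14,12,18,3,8,15)
  step pc=3: bne  $1, $0, L10  cond=T  regs=(0,8,14,12,18,3,8,15)
  step pc=4: and  $6, $2, $6  regs=(0,8,14,12,18,3,8,15)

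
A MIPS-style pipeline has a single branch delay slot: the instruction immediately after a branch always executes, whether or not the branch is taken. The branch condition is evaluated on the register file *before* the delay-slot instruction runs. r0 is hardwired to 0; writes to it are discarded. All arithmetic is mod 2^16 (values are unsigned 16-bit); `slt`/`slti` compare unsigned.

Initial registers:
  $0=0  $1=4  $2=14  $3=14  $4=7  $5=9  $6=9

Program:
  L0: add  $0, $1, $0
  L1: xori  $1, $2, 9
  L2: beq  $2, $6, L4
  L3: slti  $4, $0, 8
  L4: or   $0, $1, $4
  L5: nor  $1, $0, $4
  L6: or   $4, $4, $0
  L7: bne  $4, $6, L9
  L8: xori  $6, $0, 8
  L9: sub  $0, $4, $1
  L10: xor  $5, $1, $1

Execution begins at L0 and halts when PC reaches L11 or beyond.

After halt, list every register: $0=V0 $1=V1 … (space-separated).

$0=0 $1=65534 $2=14 $3=14 $4=1 $5=0 $6=8

[0] add  $0, $1, $0  →  {$0:0, $1:4, $2:14, $3:14, $4:7, $5:9, $6:9}
[1] xori  $1, $2, 9  →  {$0:0, $1:7, $2:14, $3:14, $4:7, $5:9, $6:9}
[2] beq  $2, $6, L4  →  {$0:0, $1:7, $2:14, $3:14, $4:7, $5:9, $6:9}  ⟨branch fallthrough⟩
[3] slti  $4, $0, 8  →  {$0:0, $1:7, $2:14, $3:14, $4:1, $5:9, $6:9}
[4] or   $0, $1, $4  →  {$0:0, $1:7, $2:14, $3:14, $4:1, $5:9, $6:9}
[5] nor  $1, $0, $4  →  {$0:0, $1:65534, $2:14, $3:14, $4:1, $5:9, $6:9}
[6] or   $4, $4, $0  →  {$0:0, $1:65534, $2:14, $3:14, $4:1, $5:9, $6:9}
[7] bne  $4, $6, L9  →  {$0:0, $1:65534, $2:14, $3:14, $4:1, $5:9, $6:9}  ⟨branch taken⟩
[8] xori  $6, $0, 8  →  {$0:0, $1:65534, $2:14, $3:14, $4:1, $5:9, $6:8}
[9] sub  $0, $4, $1  →  {$0:0, $1:65534, $2:14, $3:14, $4:1, $5:9, $6:8}
[10] xor  $5, $1, $1  →  {$0:0, $1:65534, $2:14, $3:14, $4:1, $5:0, $6:8}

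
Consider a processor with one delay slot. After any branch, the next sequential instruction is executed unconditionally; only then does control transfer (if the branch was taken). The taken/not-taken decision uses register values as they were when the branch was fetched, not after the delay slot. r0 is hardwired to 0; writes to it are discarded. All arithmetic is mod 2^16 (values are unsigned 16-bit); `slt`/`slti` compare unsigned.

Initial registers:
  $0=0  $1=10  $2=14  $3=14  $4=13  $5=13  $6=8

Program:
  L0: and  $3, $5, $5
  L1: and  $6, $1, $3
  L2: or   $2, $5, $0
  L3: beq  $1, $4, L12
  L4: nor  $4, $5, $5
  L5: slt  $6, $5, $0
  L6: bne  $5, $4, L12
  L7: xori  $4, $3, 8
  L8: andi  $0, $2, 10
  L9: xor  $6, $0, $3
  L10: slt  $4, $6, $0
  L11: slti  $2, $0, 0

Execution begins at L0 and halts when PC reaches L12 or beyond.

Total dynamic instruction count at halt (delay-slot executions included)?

[0] and  $3, $5, $5  →  {$0:0, $1:10, $2:14, $3:13, $4:13, $5:13, $6:8}
[1] and  $6, $1, $3  →  {$0:0, $1:10, $2:14, $3:13, $4:13, $5:13, $6:8}
[2] or   $2, $5, $0  →  {$0:0, $1:10, $2:13, $3:13, $4:13, $5:13, $6:8}
[3] beq  $1, $4, L12  →  {$0:0, $1:10, $2:13, $3:13, $4:13, $5:13, $6:8}  ⟨branch fallthrough⟩
[4] nor  $4, $5, $5  →  {$0:0, $1:10, $2:13, $3:13, $4:65522, $5:13, $6:8}
[5] slt  $6, $5, $0  →  {$0:0, $1:10, $2:13, $3:13, $4:65522, $5:13, $6:0}
[6] bne  $5, $4, L12  →  {$0:0, $1:10, $2:13, $3:13, $4:65522, $5:13, $6:0}  ⟨branch taken⟩
[7] xori  $4, $3, 8  →  {$0:0, $1:10, $2:13, $3:13, $4:5, $5:13, $6:0}

8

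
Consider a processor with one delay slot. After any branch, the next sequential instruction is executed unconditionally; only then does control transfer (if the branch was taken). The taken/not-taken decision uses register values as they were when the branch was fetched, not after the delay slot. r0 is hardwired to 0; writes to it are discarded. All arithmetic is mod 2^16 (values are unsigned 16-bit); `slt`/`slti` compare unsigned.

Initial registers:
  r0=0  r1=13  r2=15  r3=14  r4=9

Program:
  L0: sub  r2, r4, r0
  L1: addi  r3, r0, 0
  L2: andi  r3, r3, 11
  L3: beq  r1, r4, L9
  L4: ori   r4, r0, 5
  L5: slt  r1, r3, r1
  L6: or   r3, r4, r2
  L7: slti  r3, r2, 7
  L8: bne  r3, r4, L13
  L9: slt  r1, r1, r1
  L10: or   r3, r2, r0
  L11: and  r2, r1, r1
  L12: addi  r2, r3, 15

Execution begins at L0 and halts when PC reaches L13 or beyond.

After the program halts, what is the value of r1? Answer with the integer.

0

[0] sub  r2, r4, r0  →  {r0:0, r1:13, r2:9, r3:14, r4:9}
[1] addi  r3, r0, 0  →  {r0:0, r1:13, r2:9, r3:0, r4:9}
[2] andi  r3, r3, 11  →  {r0:0, r1:13, r2:9, r3:0, r4:9}
[3] beq  r1, r4, L9  →  {r0:0, r1:13, r2:9, r3:0, r4:9}  ⟨branch fallthrough⟩
[4] ori   r4, r0, 5  →  {r0:0, r1:13, r2:9, r3:0, r4:5}
[5] slt  r1, r3, r1  →  {r0:0, r1:1, r2:9, r3:0, r4:5}
[6] or   r3, r4, r2  →  {r0:0, r1:1, r2:9, r3:13, r4:5}
[7] slti  r3, r2, 7  →  {r0:0, r1:1, r2:9, r3:0, r4:5}
[8] bne  r3, r4, L13  →  {r0:0, r1:1, r2:9, r3:0, r4:5}  ⟨branch taken⟩
[9] slt  r1, r1, r1  →  {r0:0, r1:0, r2:9, r3:0, r4:5}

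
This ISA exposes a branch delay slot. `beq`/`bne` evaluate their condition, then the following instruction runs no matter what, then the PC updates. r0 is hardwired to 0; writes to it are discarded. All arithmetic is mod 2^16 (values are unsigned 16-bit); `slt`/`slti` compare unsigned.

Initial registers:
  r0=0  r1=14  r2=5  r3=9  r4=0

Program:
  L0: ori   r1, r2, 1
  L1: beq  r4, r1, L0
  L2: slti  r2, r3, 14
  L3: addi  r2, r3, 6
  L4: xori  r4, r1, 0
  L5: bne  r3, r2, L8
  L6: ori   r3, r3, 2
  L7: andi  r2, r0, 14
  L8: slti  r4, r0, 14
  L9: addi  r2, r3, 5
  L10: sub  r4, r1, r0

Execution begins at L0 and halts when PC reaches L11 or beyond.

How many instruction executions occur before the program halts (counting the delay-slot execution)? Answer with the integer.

#0 ori   r1, r2, 1 ; 0/5/5/9/0
#1 beq  r4, r1, L0 ; 0/5/5/9/0 ; →fallthru
#2 slti  r2, r3, 14 ; 0/5/1/9/0
#3 addi  r2, r3, 6 ; 0/5/15/9/0
#4 xori  r4, r1, 0 ; 0/5/15/9/5
#5 bne  r3, r2, L8 ; 0/5/15/9/5 ; →target
#6 ori   r3, r3, 2 ; 0/5/15/11/5
#8 slti  r4, r0, 14 ; 0/5/15/11/1
#9 addi  r2, r3, 5 ; 0/5/16/11/1
#10 sub  r4, r1, r0 ; 0/5/16/11/5

10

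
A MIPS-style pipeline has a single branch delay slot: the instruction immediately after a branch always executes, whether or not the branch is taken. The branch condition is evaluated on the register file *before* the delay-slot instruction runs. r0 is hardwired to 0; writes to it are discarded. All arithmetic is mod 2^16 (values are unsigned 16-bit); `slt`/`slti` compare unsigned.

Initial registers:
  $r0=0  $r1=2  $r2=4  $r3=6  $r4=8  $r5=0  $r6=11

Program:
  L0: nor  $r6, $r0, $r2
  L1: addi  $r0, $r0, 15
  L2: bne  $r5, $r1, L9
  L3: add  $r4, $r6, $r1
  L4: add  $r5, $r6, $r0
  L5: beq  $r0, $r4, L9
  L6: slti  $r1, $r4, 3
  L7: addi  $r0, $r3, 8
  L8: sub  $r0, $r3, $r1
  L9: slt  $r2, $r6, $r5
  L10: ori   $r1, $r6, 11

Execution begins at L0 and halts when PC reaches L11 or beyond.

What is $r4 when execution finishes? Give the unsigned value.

65533

[0] nor  $r6, $r0, $r2  →  {$r0:0, $r1:2, $r2:4, $r3:6, $r4:8, $r5:0, $r6:65531}
[1] addi  $r0, $r0, 15  →  {$r0:0, $r1:2, $r2:4, $r3:6, $r4:8, $r5:0, $r6:65531}
[2] bne  $r5, $r1, L9  →  {$r0:0, $r1:2, $r2:4, $r3:6, $r4:8, $r5:0, $r6:65531}  ⟨branch taken⟩
[3] add  $r4, $r6, $r1  →  {$r0:0, $r1:2, $r2:4, $r3:6, $r4:65533, $r5:0, $r6:65531}
[9] slt  $r2, $r6, $r5  →  {$r0:0, $r1:2, $r2:0, $r3:6, $r4:65533, $r5:0, $r6:65531}
[10] ori   $r1, $r6, 11  →  {$r0:0, $r1:65531, $r2:0, $r3:6, $r4:65533, $r5:0, $r6:65531}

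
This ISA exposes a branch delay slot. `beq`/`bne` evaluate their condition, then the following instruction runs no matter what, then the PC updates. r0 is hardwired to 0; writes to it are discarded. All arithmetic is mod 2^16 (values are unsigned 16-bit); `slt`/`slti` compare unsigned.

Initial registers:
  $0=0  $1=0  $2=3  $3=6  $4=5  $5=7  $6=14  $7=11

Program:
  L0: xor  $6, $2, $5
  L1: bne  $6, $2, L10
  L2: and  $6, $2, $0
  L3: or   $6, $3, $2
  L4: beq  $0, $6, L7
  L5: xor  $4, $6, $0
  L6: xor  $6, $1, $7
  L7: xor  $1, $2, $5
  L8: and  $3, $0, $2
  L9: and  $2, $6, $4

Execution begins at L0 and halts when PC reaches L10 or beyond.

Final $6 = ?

[0] xor  $6, $2, $5  →  {$0:0, $1:0, $2:3, $3:6, $4:5, $5:7, $6:4, $7:11}
[1] bne  $6, $2, L10  →  {$0:0, $1:0, $2:3, $3:6, $4:5, $5:7, $6:4, $7:11}  ⟨branch taken⟩
[2] and  $6, $2, $0  →  {$0:0, $1:0, $2:3, $3:6, $4:5, $5:7, $6:0, $7:11}

0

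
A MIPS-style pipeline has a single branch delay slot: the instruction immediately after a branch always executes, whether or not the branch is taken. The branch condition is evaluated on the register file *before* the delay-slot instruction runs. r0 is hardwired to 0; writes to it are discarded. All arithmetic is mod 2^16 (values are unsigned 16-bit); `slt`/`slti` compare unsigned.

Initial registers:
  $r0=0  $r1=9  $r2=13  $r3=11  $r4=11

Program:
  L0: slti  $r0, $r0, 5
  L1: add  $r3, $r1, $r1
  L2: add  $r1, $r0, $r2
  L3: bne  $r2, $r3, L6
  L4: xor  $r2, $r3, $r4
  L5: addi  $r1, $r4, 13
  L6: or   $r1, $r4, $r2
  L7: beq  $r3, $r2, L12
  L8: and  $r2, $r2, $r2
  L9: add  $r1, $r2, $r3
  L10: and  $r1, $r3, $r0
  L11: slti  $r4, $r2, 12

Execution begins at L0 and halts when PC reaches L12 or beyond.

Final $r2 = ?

25

#0 slti  $r0, $r0, 5 ; 0/9/13/11/11
#1 add  $r3, $r1, $r1 ; 0/9/13/18/11
#2 add  $r1, $r0, $r2 ; 0/13/13/18/11
#3 bne  $r2, $r3, L6 ; 0/13/13/18/11 ; →target
#4 xor  $r2, $r3, $r4 ; 0/13/25/18/11
#6 or   $r1, $r4, $r2 ; 0/27/25/18/11
#7 beq  $r3, $r2, L12 ; 0/27/25/18/11 ; →fallthru
#8 and  $r2, $r2, $r2 ; 0/27/25/18/11
#9 add  $r1, $r2, $r3 ; 0/43/25/18/11
#10 and  $r1, $r3, $r0 ; 0/0/25/18/11
#11 slti  $r4, $r2, 12 ; 0/0/25/18/0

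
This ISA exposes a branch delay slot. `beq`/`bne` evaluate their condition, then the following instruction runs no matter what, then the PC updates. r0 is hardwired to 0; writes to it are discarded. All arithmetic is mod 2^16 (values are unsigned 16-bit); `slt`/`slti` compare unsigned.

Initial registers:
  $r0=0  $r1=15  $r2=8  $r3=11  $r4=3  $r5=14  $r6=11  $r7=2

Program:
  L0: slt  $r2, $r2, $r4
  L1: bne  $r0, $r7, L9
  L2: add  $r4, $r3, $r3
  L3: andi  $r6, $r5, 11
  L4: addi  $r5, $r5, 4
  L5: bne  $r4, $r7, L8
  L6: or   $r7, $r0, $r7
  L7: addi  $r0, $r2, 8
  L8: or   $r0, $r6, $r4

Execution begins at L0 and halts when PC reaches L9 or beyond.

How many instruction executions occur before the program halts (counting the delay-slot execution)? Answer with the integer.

3

#0 slt  $r2, $r2, $r4 ; 0/15/0/11/3/14/11/2
#1 bne  $r0, $r7, L9 ; 0/15/0/11/3/14/11/2 ; →target
#2 add  $r4, $r3, $r3 ; 0/15/0/11/22/14/11/2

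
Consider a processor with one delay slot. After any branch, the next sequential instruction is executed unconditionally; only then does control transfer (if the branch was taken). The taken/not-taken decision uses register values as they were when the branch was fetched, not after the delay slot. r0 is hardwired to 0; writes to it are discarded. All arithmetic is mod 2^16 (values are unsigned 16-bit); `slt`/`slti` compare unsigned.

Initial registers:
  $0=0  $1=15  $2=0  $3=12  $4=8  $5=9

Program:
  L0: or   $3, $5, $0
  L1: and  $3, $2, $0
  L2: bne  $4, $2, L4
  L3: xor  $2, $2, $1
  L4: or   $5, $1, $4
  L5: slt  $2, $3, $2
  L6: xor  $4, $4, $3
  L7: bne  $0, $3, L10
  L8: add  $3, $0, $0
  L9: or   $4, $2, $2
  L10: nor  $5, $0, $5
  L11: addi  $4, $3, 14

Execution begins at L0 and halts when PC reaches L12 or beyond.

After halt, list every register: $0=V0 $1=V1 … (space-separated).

$0=0 $1=15 $2=1 $3=0 $4=14 $5=65520

PC=0  or   $3, $5, $0        | $0=0 $1=15 $2=0 $3=9 $4=8 $5=9
PC=1  and  $3, $2, $0        | $0=0 $1=15 $2=0 $3=0 $4=8 $5=9
PC=2  bne  $4, $2, L4        | $0=0 $1=15 $2=0 $3=0 $4=8 $5=9  [TAKEN]
PC=3  xor  $2, $2, $1        | $0=0 $1=15 $2=15 $3=0 $4=8 $5=9
PC=4  or   $5, $1, $4        | $0=0 $1=15 $2=15 $3=0 $4=8 $5=15
PC=5  slt  $2, $3, $2        | $0=0 $1=15 $2=1 $3=0 $4=8 $5=15
PC=6  xor  $4, $4, $3        | $0=0 $1=15 $2=1 $3=0 $4=8 $5=15
PC=7  bne  $0, $3, L10       | $0=0 $1=15 $2=1 $3=0 $4=8 $5=15  [not taken]
PC=8  add  $3, $0, $0        | $0=0 $1=15 $2=1 $3=0 $4=8 $5=15
PC=9  or   $4, $2, $2        | $0=0 $1=15 $2=1 $3=0 $4=1 $5=15
PC=10 nor  $5, $0, $5        | $0=0 $1=15 $2=1 $3=0 $4=1 $5=65520
PC=11 addi  $4, $3, 14       | $0=0 $1=15 $2=1 $3=0 $4=14 $5=65520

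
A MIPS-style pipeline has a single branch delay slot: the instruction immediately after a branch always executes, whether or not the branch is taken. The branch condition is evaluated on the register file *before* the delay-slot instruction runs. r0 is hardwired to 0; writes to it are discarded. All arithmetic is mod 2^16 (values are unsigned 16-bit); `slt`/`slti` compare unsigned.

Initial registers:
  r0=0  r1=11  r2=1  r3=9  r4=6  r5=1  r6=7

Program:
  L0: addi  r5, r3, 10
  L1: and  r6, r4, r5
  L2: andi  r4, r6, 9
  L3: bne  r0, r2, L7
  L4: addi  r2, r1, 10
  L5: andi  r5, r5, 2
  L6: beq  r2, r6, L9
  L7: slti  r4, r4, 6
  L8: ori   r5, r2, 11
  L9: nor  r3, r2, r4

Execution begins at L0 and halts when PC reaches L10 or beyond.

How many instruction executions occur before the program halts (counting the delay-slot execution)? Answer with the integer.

8

#0 addi  r5, r3, 10 ; 0/11/1/9/6/19/7
#1 and  r6, r4, r5 ; 0/11/1/9/6/19/2
#2 andi  r4, r6, 9 ; 0/11/1/9/0/19/2
#3 bne  r0, r2, L7 ; 0/11/1/9/0/19/2 ; →target
#4 addi  r2, r1, 10 ; 0/11/21/9/0/19/2
#7 slti  r4, r4, 6 ; 0/11/21/9/1/19/2
#8 ori   r5, r2, 11 ; 0/11/21/9/1/31/2
#9 nor  r3, r2, r4 ; 0/11/21/65514/1/31/2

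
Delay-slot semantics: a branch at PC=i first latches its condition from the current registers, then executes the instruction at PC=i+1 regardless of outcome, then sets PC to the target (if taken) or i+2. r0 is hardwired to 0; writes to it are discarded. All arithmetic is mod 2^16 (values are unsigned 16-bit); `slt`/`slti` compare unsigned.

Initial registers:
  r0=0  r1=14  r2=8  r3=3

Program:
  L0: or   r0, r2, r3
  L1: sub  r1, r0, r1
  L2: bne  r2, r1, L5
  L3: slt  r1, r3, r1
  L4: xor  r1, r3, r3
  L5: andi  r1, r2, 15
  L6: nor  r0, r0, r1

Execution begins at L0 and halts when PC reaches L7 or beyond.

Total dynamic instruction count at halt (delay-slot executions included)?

6

PC=0  or   r0, r2, r3        | r0=0 r1=14 r2=8 r3=3
PC=1  sub  r1, r0, r1        | r0=0 r1=65522 r2=8 r3=3
PC=2  bne  r2, r1, L5        | r0=0 r1=65522 r2=8 r3=3  [TAKEN]
PC=3  slt  r1, r3, r1        | r0=0 r1=1 r2=8 r3=3
PC=5  andi  r1, r2, 15       | r0=0 r1=8 r2=8 r3=3
PC=6  nor  r0, r0, r1        | r0=0 r1=8 r2=8 r3=3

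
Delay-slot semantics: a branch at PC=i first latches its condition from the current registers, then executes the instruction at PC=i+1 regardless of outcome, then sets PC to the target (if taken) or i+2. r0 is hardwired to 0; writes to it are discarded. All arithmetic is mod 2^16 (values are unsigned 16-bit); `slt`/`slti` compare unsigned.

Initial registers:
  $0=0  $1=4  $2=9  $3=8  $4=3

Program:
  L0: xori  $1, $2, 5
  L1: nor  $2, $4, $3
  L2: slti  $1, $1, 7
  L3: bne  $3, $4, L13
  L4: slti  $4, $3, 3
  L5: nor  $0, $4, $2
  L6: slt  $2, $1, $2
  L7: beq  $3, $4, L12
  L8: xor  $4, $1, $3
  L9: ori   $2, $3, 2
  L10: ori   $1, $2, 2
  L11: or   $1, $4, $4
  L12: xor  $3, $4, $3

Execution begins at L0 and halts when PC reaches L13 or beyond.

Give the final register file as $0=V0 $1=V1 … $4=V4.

$0=0 $1=0 $2=65524 $3=8 $4=0

  step pc=0: xori  $1, $2, 5  regs=(0,12,9,8,3)
  step pc=1: nor  $2, $4, $3  regs=(0,12,65524,8,3)
  step pc=2: slti  $1, $1, 7  regs=(0,0,65524,8,3)
  step pc=3: bne  $3, $4, L13  cond=T  regs=(0,0,65524,8,3)
  step pc=4: slti  $4, $3, 3  regs=(0,0,65524,8,0)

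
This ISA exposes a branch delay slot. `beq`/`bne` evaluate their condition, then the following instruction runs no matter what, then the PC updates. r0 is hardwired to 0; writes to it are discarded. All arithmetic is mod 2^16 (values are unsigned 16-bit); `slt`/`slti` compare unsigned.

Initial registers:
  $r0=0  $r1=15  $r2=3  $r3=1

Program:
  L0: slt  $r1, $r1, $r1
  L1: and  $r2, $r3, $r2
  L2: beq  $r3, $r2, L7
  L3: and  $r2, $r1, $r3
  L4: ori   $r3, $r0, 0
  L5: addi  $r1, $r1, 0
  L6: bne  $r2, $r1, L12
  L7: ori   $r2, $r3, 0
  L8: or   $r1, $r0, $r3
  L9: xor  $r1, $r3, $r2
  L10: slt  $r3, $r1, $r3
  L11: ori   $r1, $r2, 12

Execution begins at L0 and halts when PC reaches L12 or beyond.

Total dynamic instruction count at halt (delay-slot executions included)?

  step pc=0: slt  $r1, $r1, $r1  regs=(0,0,3,1)
  step pc=1: and  $r2, $r3, $r2  regs=(0,0,1,1)
  step pc=2: beq  $r3, $r2, L7  cond=T  regs=(0,0,1,1)
  step pc=3: and  $r2, $r1, $r3  regs=(0,0,0,1)
  step pc=7: ori   $r2, $r3, 0  regs=(0,0,1,1)
  step pc=8: or   $r1, $r0, $r3  regs=(0,1,1,1)
  step pc=9: xor  $r1, $r3, $r2  regs=(0,0,1,1)
  step pc=10: slt  $r3, $r1, $r3  regs=(0,0,1,1)
  step pc=11: ori   $r1, $r2, 12  regs=(0,13,1,1)

9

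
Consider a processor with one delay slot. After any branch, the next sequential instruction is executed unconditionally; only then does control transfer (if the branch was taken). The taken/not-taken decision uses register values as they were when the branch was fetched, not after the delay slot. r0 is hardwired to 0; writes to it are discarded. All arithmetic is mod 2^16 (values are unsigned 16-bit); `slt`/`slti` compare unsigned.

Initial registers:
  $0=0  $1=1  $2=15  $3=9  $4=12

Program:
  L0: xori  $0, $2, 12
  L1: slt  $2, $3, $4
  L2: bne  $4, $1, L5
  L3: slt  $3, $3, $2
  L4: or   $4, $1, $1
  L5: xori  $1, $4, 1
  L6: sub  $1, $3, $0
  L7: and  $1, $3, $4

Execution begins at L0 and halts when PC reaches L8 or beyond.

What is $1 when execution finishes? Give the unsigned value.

0

[0] xori  $0, $2, 12  →  {$0:0, $1:1, $2:15, $3:9, $4:12}
[1] slt  $2, $3, $4  →  {$0:0, $1:1, $2:1, $3:9, $4:12}
[2] bne  $4, $1, L5  →  {$0:0, $1:1, $2:1, $3:9, $4:12}  ⟨branch taken⟩
[3] slt  $3, $3, $2  →  {$0:0, $1:1, $2:1, $3:0, $4:12}
[5] xori  $1, $4, 1  →  {$0:0, $1:13, $2:1, $3:0, $4:12}
[6] sub  $1, $3, $0  →  {$0:0, $1:0, $2:1, $3:0, $4:12}
[7] and  $1, $3, $4  →  {$0:0, $1:0, $2:1, $3:0, $4:12}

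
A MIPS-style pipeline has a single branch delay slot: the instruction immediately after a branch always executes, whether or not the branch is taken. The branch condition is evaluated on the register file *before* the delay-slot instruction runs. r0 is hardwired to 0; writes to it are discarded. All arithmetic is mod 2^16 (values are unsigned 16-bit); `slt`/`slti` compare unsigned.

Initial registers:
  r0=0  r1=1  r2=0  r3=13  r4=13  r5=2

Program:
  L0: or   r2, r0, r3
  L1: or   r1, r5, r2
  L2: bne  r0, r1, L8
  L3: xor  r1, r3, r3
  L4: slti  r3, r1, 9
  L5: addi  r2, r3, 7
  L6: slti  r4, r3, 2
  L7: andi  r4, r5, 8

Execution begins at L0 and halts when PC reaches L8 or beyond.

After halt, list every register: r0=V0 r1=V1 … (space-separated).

r0=0 r1=0 r2=13 r3=13 r4=13 r5=2

[0] or   r2, r0, r3  →  {r0:0, r1:1, r2:13, r3:13, r4:13, r5:2}
[1] or   r1, r5, r2  →  {r0:0, r1:15, r2:13, r3:13, r4:13, r5:2}
[2] bne  r0, r1, L8  →  {r0:0, r1:15, r2:13, r3:13, r4:13, r5:2}  ⟨branch taken⟩
[3] xor  r1, r3, r3  →  {r0:0, r1:0, r2:13, r3:13, r4:13, r5:2}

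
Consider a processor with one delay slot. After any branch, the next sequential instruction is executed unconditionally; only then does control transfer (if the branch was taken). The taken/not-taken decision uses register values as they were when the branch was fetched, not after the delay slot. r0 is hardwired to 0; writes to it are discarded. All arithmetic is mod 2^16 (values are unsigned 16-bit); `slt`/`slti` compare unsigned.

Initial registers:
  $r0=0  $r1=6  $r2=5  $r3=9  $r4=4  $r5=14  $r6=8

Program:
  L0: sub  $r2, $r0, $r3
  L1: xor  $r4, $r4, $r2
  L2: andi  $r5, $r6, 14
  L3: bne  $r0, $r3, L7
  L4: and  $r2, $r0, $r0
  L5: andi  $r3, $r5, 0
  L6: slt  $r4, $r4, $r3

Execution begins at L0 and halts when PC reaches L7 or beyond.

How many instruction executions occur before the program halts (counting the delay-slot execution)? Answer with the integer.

5

PC=0  sub  $r2, $r0, $r3     | $r0=0 $r1=6 $r2=65527 $r3=9 $r4=4 $r5=14 $r6=8
PC=1  xor  $r4, $r4, $r2     | $r0=0 $r1=6 $r2=65527 $r3=9 $r4=65523 $r5=14 $r6=8
PC=2  andi  $r5, $r6, 14     | $r0=0 $r1=6 $r2=65527 $r3=9 $r4=65523 $r5=8 $r6=8
PC=3  bne  $r0, $r3, L7      | $r0=0 $r1=6 $r2=65527 $r3=9 $r4=65523 $r5=8 $r6=8  [TAKEN]
PC=4  and  $r2, $r0, $r0     | $r0=0 $r1=6 $r2=0 $r3=9 $r4=65523 $r5=8 $r6=8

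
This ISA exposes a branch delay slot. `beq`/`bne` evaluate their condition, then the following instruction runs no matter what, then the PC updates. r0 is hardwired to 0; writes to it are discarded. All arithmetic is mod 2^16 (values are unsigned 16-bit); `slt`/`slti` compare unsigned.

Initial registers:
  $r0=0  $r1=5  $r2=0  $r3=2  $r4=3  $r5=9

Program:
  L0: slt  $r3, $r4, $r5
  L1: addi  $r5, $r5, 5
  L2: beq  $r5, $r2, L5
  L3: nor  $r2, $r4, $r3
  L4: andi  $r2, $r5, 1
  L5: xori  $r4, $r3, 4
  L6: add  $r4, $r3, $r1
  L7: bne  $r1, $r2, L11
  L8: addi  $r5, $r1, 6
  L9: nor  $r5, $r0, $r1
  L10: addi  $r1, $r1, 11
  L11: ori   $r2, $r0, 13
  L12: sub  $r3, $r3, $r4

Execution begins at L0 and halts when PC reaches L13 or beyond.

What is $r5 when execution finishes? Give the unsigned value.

11

[0] slt  $r3, $r4, $r5  →  {$r0:0, $r1:5, $r2:0, $r3:1, $r4:3, $r5:9}
[1] addi  $r5, $r5, 5  →  {$r0:0, $r1:5, $r2:0, $r3:1, $r4:3, $r5:14}
[2] beq  $r5, $r2, L5  →  {$r0:0, $r1:5, $r2:0, $r3:1, $r4:3, $r5:14}  ⟨branch fallthrough⟩
[3] nor  $r2, $r4, $r3  →  {$r0:0, $r1:5, $r2:65532, $r3:1, $r4:3, $r5:14}
[4] andi  $r2, $r5, 1  →  {$r0:0, $r1:5, $r2:0, $r3:1, $r4:3, $r5:14}
[5] xori  $r4, $r3, 4  →  {$r0:0, $r1:5, $r2:0, $r3:1, $r4:5, $r5:14}
[6] add  $r4, $r3, $r1  →  {$r0:0, $r1:5, $r2:0, $r3:1, $r4:6, $r5:14}
[7] bne  $r1, $r2, L11  →  {$r0:0, $r1:5, $r2:0, $r3:1, $r4:6, $r5:14}  ⟨branch taken⟩
[8] addi  $r5, $r1, 6  →  {$r0:0, $r1:5, $r2:0, $r3:1, $r4:6, $r5:11}
[11] ori   $r2, $r0, 13  →  {$r0:0, $r1:5, $r2:13, $r3:1, $r4:6, $r5:11}
[12] sub  $r3, $r3, $r4  →  {$r0:0, $r1:5, $r2:13, $r3:65531, $r4:6, $r5:11}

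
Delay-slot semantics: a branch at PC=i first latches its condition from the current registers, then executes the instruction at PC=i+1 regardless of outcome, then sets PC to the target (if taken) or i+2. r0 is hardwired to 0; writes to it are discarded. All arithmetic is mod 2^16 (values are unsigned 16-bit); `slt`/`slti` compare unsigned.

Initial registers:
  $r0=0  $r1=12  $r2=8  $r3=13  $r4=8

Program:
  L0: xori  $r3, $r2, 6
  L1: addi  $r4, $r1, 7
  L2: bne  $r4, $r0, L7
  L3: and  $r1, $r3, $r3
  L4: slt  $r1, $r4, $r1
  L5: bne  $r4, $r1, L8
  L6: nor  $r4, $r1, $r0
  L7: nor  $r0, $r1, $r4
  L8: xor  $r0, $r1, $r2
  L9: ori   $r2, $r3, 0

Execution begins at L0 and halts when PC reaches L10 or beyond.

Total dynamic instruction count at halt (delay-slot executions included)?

  step pc=0: xori  $r3, $r2, 6  regs=(0,12,8,14,8)
  step pc=1: addi  $r4, $r1, 7  regs=(0,12,8,14,19)
  step pc=2: bne  $r4, $r0, L7  cond=T  regs=(0,12,8,14,19)
  step pc=3: and  $r1, $r3, $r3  regs=(0,14,8,14,19)
  step pc=7: nor  $r0, $r1, $r4  regs=(0,14,8,14,19)
  step pc=8: xor  $r0, $r1, $r2  regs=(0,14,8,14,19)
  step pc=9: ori   $r2, $r3, 0  regs=(0,14,14,14,19)

7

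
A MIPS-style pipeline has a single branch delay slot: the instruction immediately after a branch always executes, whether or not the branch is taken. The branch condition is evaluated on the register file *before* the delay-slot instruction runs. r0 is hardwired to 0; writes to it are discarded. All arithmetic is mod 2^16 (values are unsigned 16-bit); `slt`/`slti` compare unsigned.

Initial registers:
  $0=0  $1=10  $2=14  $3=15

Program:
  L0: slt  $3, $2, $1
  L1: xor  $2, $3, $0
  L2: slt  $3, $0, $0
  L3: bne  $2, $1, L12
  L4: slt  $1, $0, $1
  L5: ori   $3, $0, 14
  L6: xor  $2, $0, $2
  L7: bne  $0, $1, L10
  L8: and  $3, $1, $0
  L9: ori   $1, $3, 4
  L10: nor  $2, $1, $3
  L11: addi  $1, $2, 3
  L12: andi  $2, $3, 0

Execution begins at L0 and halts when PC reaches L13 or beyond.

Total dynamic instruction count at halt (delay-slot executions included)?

6

  step pc=0: slt  $3, $2, $1  regs=(0,10,14,0)
  step pc=1: xor  $2, $3, $0  regs=(0,10,0,0)
  step pc=2: slt  $3, $0, $0  regs=(0,10,0,0)
  step pc=3: bne  $2, $1, L12  cond=T  regs=(0,10,0,0)
  step pc=4: slt  $1, $0, $1  regs=(0,1,0,0)
  step pc=12: andi  $2, $3, 0  regs=(0,1,0,0)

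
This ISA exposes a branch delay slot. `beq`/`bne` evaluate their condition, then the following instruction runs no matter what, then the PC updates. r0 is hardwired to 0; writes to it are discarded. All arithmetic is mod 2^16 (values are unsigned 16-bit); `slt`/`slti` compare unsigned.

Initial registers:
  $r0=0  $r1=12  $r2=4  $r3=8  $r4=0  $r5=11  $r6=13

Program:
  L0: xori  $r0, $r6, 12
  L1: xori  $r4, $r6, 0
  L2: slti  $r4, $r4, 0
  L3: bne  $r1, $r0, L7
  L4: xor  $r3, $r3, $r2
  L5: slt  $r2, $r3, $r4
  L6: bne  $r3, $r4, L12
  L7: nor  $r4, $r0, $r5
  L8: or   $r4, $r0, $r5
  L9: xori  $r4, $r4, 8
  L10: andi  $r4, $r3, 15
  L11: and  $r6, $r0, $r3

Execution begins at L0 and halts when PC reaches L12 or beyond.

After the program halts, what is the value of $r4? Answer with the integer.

12

  step pc=0: xori  $r0, $r6, 12  regs=(0,12,4,8,0,11,13)
  step pc=1: xori  $r4, $r6, 0  regs=(0,12,4,8,13,11,13)
  step pc=2: slti  $r4, $r4, 0  regs=(0,12,4,8,0,11,13)
  step pc=3: bne  $r1, $r0, L7  cond=T  regs=(0,12,4,8,0,11,13)
  step pc=4: xor  $r3, $r3, $r2  regs=(0,12,4,12,0,11,13)
  step pc=7: nor  $r4, $r0, $r5  regs=(0,12,4,12,65524,11,13)
  step pc=8: or   $r4, $r0, $r5  regs=(0,12,4,12,11,11,13)
  step pc=9: xori  $r4, $r4, 8  regs=(0,12,4,12,3,11,13)
  step pc=10: andi  $r4, $r3, 15  regs=(0,12,4,12,12,11,13)
  step pc=11: and  $r6, $r0, $r3  regs=(0,12,4,12,12,11,0)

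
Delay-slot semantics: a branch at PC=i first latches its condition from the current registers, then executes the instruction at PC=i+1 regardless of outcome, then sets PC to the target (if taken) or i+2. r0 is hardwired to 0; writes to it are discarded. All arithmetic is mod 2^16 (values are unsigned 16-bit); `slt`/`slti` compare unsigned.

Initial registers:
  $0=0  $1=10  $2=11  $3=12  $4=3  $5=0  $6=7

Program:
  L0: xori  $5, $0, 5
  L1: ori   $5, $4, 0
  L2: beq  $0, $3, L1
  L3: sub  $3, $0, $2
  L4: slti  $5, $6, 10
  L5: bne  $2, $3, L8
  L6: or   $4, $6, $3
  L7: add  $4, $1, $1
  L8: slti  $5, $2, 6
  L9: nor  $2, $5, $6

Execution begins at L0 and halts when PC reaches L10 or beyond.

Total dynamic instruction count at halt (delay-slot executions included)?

PC=0  xori  $5, $0, 5        | $0=0 $1=10 $2=11 $3=12 $4=3 $5=5 $6=7
PC=1  ori   $5, $4, 0        | $0=0 $1=10 $2=11 $3=12 $4=3 $5=3 $6=7
PC=2  beq  $0, $3, L1        | $0=0 $1=10 $2=11 $3=12 $4=3 $5=3 $6=7  [not taken]
PC=3  sub  $3, $0, $2        | $0=0 $1=10 $2=11 $3=65525 $4=3 $5=3 $6=7
PC=4  slti  $5, $6, 10       | $0=0 $1=10 $2=11 $3=65525 $4=3 $5=1 $6=7
PC=5  bne  $2, $3, L8        | $0=0 $1=10 $2=11 $3=65525 $4=3 $5=1 $6=7  [TAKEN]
PC=6  or   $4, $6, $3        | $0=0 $1=10 $2=11 $3=65525 $4=65527 $5=1 $6=7
PC=8  slti  $5, $2, 6        | $0=0 $1=10 $2=11 $3=65525 $4=65527 $5=0 $6=7
PC=9  nor  $2, $5, $6        | $0=0 $1=10 $2=65528 $3=65525 $4=65527 $5=0 $6=7

9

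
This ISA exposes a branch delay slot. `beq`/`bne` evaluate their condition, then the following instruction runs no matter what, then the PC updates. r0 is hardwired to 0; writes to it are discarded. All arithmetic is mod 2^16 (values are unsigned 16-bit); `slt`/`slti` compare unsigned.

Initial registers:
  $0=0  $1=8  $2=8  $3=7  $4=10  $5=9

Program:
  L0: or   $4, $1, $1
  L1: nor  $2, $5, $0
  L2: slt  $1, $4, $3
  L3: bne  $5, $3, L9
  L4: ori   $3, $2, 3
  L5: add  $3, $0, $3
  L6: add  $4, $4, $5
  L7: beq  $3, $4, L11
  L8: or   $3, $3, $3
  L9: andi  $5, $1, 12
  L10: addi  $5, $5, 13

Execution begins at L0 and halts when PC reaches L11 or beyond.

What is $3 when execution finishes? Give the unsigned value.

PC=0  or   $4, $1, $1        | $0=0 $1=8 $2=8 $3=7 $4=8 $5=9
PC=1  nor  $2, $5, $0        | $0=0 $1=8 $2=65526 $3=7 $4=8 $5=9
PC=2  slt  $1, $4, $3        | $0=0 $1=0 $2=65526 $3=7 $4=8 $5=9
PC=3  bne  $5, $3, L9        | $0=0 $1=0 $2=65526 $3=7 $4=8 $5=9  [TAKEN]
PC=4  ori   $3, $2, 3        | $0=0 $1=0 $2=65526 $3=65527 $4=8 $5=9
PC=9  andi  $5, $1, 12       | $0=0 $1=0 $2=65526 $3=65527 $4=8 $5=0
PC=10 addi  $5, $5, 13       | $0=0 $1=0 $2=65526 $3=65527 $4=8 $5=13

65527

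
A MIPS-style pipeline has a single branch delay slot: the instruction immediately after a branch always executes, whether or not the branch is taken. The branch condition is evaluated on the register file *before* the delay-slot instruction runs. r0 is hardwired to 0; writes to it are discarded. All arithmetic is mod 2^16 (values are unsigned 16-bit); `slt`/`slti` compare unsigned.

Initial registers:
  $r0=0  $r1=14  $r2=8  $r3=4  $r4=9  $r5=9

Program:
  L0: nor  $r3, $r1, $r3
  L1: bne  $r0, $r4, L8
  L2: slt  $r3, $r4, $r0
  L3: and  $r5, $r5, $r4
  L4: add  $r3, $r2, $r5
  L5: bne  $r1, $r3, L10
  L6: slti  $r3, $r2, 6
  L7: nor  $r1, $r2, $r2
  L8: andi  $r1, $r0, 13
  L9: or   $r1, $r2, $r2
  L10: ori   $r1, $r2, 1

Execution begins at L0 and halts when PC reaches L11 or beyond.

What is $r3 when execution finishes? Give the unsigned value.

[0] nor  $r3, $r1, $r3  →  {$r0:0, $r1:14, $r2:8, $r3:65521, $r4:9, $r5:9}
[1] bne  $r0, $r4, L8  →  {$r0:0, $r1:14, $r2:8, $r3:65521, $r4:9, $r5:9}  ⟨branch taken⟩
[2] slt  $r3, $r4, $r0  →  {$r0:0, $r1:14, $r2:8, $r3:0, $r4:9, $r5:9}
[8] andi  $r1, $r0, 13  →  {$r0:0, $r1:0, $r2:8, $r3:0, $r4:9, $r5:9}
[9] or   $r1, $r2, $r2  →  {$r0:0, $r1:8, $r2:8, $r3:0, $r4:9, $r5:9}
[10] ori   $r1, $r2, 1  →  {$r0:0, $r1:9, $r2:8, $r3:0, $r4:9, $r5:9}

0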